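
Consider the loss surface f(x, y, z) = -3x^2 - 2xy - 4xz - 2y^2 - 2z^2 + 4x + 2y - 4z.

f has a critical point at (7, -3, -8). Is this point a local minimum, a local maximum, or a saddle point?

The Hessian is constant: H = [[-6, -2, -4], [-2, -4, 0], [-4, 0, -4]].
Leading principal minors: Δ₁ = -6, Δ₂ = 20, Δ₃ = -16.
The minors alternate sign starting negative (−, +, −), so H is negative definite: a local maximum.

local maximum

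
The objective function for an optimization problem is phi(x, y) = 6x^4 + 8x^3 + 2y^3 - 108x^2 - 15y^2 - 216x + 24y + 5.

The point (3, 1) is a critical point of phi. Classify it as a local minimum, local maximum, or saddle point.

The mixed partial ∂²phi/∂x∂y is 0, so the Hessian at any point is diag(phi_xx, phi_yy) = diag(24(3x^2 + 2x - 9), 6(2y - 5)).
At (3, 1): H = diag(576, -18).
The eigenvalues have opposite signs, so H is indefinite: a saddle point.

saddle point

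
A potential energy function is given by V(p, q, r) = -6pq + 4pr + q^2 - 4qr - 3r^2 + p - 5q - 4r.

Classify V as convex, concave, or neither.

neither

V is quadratic, so its Hessian is the constant matrix H = [[0, -6, 4], [-6, 2, -4], [4, -4, -6]].
Leading principal minors: 0, -36, 376.
Neither pattern holds ⇒ H is indefinite ⇒ neither convex nor concave.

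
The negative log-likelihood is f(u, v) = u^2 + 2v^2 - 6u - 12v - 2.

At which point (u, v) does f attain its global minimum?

f(u,v) separates as P(u) + Q(v) − 2, so its minimum is min P + min Q − 2.
P'(u) = 2u - 6 vanishes at u ∈ {3}; Q'(v) = 4v - 12 vanishes at v ∈ {3}.
Local minima of P (where P''>0): P(3)=-9. Local minima of Q: Q(3)=-18.
So the global minimum of f is P(3) + Q(3) − 2 = -9 − 18 − 2 = -29, attained at (3, 3).

(3, 3)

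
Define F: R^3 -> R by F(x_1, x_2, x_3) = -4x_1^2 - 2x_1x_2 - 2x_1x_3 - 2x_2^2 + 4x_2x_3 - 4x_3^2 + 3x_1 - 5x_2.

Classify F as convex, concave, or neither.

F is quadratic, so its Hessian is the constant matrix H = [[-8, -2, -2], [-2, -4, 4], [-2, 4, -8]].
Leading principal minors: -8, 28, -48.
Signs alternate −, +, − ⇒ H ≺ 0 ⇒ concave.

concave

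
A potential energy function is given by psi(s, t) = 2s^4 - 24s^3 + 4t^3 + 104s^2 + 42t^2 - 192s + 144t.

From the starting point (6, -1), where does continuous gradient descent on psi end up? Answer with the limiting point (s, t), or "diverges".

(4, -3)

psi is separable, so gradient descent decouples: s follows -∂psi/∂s, t follows -∂psi/∂t.
∂psi/∂s = 8(s - 4)(s - 3)(s - 2); at s=6 this is 192, so s decreases.
∂psi/∂t = 12(t + 3)(t + 4); at t=-1 this is 72, so t decreases.
s converges to its nearest critical value 4 (a local min of the s-part); t converges to -3. The iterate converges to (4, -3).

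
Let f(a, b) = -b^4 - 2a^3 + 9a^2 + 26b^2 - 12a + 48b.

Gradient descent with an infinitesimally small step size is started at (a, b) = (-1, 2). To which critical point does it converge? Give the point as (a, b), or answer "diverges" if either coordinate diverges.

f is separable, so gradient descent decouples: a follows -∂f/∂a, b follows -∂f/∂b.
∂f/∂a = -6(a - 2)(a - 1); at a=-1 this is -36, so a increases.
∂f/∂b = -4(b - 4)(b + 1)(b + 3); at b=2 this is 120, so b decreases.
a converges to its nearest critical value 1 (a local min of the a-part); b converges to -1. The iterate converges to (1, -1).

(1, -1)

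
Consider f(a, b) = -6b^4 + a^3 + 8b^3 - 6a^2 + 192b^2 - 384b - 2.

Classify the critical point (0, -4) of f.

local maximum

The mixed partial ∂²f/∂a∂b is 0, so the Hessian at any point is diag(f_aa, f_bb) = diag(6(a - 2), 24(-3b^2 + 2b + 16)).
At (0, -4): H = diag(-12, -960).
Both eigenvalues are negative, so H is negative definite: a local maximum.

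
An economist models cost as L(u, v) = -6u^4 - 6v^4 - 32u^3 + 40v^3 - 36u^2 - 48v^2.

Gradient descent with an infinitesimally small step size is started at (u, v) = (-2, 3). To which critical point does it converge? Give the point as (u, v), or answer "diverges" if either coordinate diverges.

L is separable, so gradient descent decouples: u follows -∂L/∂u, v follows -∂L/∂v.
∂L/∂u = -24u(u + 1)(u + 3); at u=-2 this is -48, so u increases.
∂L/∂v = -24v(v - 4)(v - 1); at v=3 this is 144, so v decreases.
u converges to its nearest critical value -1 (a local min of the u-part); v converges to 1. The iterate converges to (-1, 1).

(-1, 1)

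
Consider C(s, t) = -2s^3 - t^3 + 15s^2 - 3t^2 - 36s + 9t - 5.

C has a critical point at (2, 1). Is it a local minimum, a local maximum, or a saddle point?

The mixed partial ∂²C/∂s∂t is 0, so the Hessian at any point is diag(C_ss, C_tt) = diag(6(-2s + 5), -6(t + 1)).
At (2, 1): H = diag(6, -12).
The eigenvalues have opposite signs, so H is indefinite: a saddle point.

saddle point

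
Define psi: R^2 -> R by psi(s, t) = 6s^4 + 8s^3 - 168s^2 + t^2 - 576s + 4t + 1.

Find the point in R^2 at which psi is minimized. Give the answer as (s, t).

(4, -2)

psi(s,t) separates as P(s) + Q(t) + 1, so its minimum is min P + min Q + 1.
P'(s) = 24(s - 4)(s + 2)(s + 3) vanishes at s ∈ {-3, -2, 4}; Q'(t) = 2(t + 2) vanishes at t ∈ {-2}.
Local minima of P (where P''>0): P(-3)=486, P(4)=-2944. Local minima of Q: Q(-2)=-4.
So the global minimum of psi is P(4) + Q(-2) + 1 = -2944 − 4 + 1 = -2947, attained at (4, -2).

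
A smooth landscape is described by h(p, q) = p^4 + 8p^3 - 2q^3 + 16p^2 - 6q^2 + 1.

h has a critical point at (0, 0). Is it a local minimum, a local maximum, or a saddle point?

The mixed partial ∂²h/∂p∂q is 0, so the Hessian at any point is diag(h_pp, h_qq) = diag(4(3p^2 + 12p + 8), -12(q + 1)).
At (0, 0): H = diag(32, -12).
The eigenvalues have opposite signs, so H is indefinite: a saddle point.

saddle point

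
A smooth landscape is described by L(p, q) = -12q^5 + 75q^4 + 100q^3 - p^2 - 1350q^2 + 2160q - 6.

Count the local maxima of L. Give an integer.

L separates as a function of p plus a function of q, so ∇L=0 decouples.
∂L/∂p = -2p = 0 at p ∈ {0}; ∂L/∂q = -60(q - 4)(q - 3)(q - 1)(q + 3) = 0 at q ∈ {-3, 1, 3, 4}.
The Hessian is diagonal: diag(L_pp, L_qq). Second derivatives: L_pp(0)=-2; L_qq(-3)=10080, L_qq(1)=-1440, L_qq(3)=720, L_qq(4)=-1260.
Local maxima occur where both diagonal entries negative: (0, 1), (0, 4). Count: 2.

2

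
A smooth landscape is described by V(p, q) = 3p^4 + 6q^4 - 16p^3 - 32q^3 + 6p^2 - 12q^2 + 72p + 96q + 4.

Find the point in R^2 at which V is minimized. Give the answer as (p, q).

(-1, 4)

V(p,q) separates as A(p) + B(q) + 4, so its minimum is min A + min B + 4.
A'(p) = 12(p - 3)(p - 2)(p + 1) vanishes at p ∈ {-1, 2, 3}; B'(q) = 24(q - 4)(q - 1)(q + 1) vanishes at q ∈ {-1, 1, 4}.
Local minima of A (where A''>0): A(-1)=-47, A(3)=81. Local minima of B: B(-1)=-70, B(4)=-320.
So the global minimum of V is A(-1) + B(4) + 4 = -47 − 320 + 4 = -363, attained at (-1, 4).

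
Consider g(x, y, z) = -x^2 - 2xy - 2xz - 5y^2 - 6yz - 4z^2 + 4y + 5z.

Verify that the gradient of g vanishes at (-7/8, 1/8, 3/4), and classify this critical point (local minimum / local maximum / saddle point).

local maximum

∇g = (-2x - 2y - 2z, -2x - 10y - 6z + 4, -2x - 6y - 8z + 5); substituting (-7/8, 1/8, 3/4) gives ∇g = (0, 0, 0), so (-7/8, 1/8, 3/4) is indeed a critical point.
The Hessian is constant: H = [[-2, -2, -2], [-2, -10, -6], [-2, -6, -8]].
Leading principal minors: Δ₁ = -2, Δ₂ = 16, Δ₃ = -64.
The minors alternate sign starting negative (−, +, −), so H is negative definite: a local maximum.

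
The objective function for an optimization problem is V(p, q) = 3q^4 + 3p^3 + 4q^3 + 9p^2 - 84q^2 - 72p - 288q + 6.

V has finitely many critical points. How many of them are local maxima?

V separates as a function of p plus a function of q, so ∇V=0 decouples.
∂V/∂p = 9(p - 2)(p + 4) = 0 at p ∈ {-4, 2}; ∂V/∂q = 12(q - 4)(q + 2)(q + 3) = 0 at q ∈ {-3, -2, 4}.
The Hessian is diagonal: diag(V_pp, V_qq). Second derivatives: V_pp(-4)=-54, V_pp(2)=54; V_qq(-3)=84, V_qq(-2)=-72, V_qq(4)=504.
Local maxima occur where both diagonal entries negative: (-4, -2). Count: 1.

1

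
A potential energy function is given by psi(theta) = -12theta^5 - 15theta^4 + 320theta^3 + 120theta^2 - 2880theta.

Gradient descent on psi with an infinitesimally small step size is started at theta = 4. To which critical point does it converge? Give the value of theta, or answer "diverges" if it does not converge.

diverges

psi'(theta) = -60(theta - 3)(theta - 2)(theta + 2)(theta + 4), so psi'(4) = -5760.
Gradient descent moves in the -psi' direction, i.e. theta is increasing.
There is no critical point above theta=4, and psi' keeps the same sign, so the iterate runs off to +∞.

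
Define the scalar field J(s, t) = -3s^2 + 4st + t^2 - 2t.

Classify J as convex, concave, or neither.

J is quadratic, so its Hessian is the constant matrix H = [[-6, 4], [4, 2]].
det(H) = -28, tr(H) = -4.
det(H) < 0, so H is indefinite: neither convex nor concave.

neither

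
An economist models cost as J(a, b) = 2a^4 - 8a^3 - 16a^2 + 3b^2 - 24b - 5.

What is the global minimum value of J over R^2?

-309

J(a,b) separates as P(a) + Q(b) − 5, so its minimum is min P + min Q − 5.
P'(a) = 8a(a - 4)(a + 1) vanishes at a ∈ {-1, 0, 4}; Q'(b) = 6b - 24 vanishes at b ∈ {4}.
Local minima of P (where P''>0): P(-1)=-6, P(4)=-256. Local minima of Q: Q(4)=-48.
So the global minimum of J is P(4) + Q(4) − 5 = -256 − 48 − 5 = -309, attained at (4, 4).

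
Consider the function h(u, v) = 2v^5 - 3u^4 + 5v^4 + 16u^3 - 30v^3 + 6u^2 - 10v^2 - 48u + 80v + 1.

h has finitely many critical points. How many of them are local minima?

h separates as a function of u plus a function of v, so ∇h=0 decouples.
∂h/∂u = -12(u - 4)(u - 1)(u + 1) = 0 at u ∈ {-1, 1, 4}; ∂h/∂v = 10(v - 2)(v - 1)(v + 1)(v + 4) = 0 at v ∈ {-4, -1, 1, 2}.
The Hessian is diagonal: diag(h_uu, h_vv). Second derivatives: h_uu(-1)=-120, h_uu(1)=72, h_uu(4)=-180; h_vv(-4)=-900, h_vv(-1)=180, h_vv(1)=-100, h_vv(2)=180.
Local minima occur where both diagonal entries positive: (1, -1), (1, 2). Count: 2.

2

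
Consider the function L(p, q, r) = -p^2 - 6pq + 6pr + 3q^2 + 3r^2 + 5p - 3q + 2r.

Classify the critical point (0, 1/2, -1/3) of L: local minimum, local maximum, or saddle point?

The Hessian is constant: H = [[-2, -6, 6], [-6, 6, 0], [6, 0, 6]].
Leading principal minors: Δ₁ = -2, Δ₂ = -48, Δ₃ = -504.
The minors fit neither the all-positive nor the alternating-sign pattern, so H is indefinite: a saddle point.

saddle point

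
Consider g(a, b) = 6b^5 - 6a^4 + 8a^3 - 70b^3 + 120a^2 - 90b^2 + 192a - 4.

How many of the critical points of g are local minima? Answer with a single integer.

2

g separates as a function of a plus a function of b, so ∇g=0 decouples.
∂g/∂a = -24(a - 4)(a + 1)(a + 2) = 0 at a ∈ {-2, -1, 4}; ∂g/∂b = 30b(b - 3)(b + 1)(b + 2) = 0 at b ∈ {-2, -1, 0, 3}.
The Hessian is diagonal: diag(g_aa, g_bb). Second derivatives: g_aa(-2)=-144, g_aa(-1)=120, g_aa(4)=-720; g_bb(-2)=-300, g_bb(-1)=120, g_bb(0)=-180, g_bb(3)=1800.
Local minima occur where both diagonal entries positive: (-1, -1), (-1, 3). Count: 2.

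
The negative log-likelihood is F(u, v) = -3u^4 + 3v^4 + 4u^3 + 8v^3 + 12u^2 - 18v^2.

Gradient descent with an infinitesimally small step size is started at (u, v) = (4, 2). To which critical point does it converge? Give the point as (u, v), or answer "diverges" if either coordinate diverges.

F is separable, so gradient descent decouples: u follows -∂F/∂u, v follows -∂F/∂v.
∂F/∂u = -12u(u - 2)(u + 1); at u=4 this is -480, so u increases.
∂F/∂v = 12v(v - 1)(v + 3); at v=2 this is 120, so v decreases.
The u-coordinate has no critical point in that direction and runs off to infinity.

diverges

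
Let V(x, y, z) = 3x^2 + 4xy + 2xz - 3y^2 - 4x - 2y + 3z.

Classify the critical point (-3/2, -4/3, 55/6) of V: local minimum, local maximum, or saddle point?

The Hessian is constant: H = [[6, 4, 2], [4, -6, 0], [2, 0, 0]].
Leading principal minors: Δ₁ = 6, Δ₂ = -52, Δ₃ = 24.
The minors fit neither the all-positive nor the alternating-sign pattern, so H is indefinite: a saddle point.

saddle point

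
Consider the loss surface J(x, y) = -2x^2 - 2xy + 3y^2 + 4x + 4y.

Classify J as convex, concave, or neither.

neither

J is quadratic, so its Hessian is the constant matrix H = [[-4, -2], [-2, 6]].
det(H) = -28, tr(H) = 2.
det(H) < 0, so H is indefinite: neither convex nor concave.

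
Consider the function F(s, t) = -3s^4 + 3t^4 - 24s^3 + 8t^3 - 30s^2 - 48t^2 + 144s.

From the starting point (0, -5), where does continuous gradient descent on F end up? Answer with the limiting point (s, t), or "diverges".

(-3, -4)

F is separable, so gradient descent decouples: s follows -∂F/∂s, t follows -∂F/∂t.
∂F/∂s = -12(s - 1)(s + 3)(s + 4); at s=0 this is 144, so s decreases.
∂F/∂t = 12t(t - 2)(t + 4); at t=-5 this is -420, so t increases.
s converges to its nearest critical value -3 (a local min of the s-part); t converges to -4. The iterate converges to (-3, -4).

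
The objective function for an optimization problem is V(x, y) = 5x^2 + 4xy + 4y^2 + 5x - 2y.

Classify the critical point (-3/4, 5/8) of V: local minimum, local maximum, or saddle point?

The Hessian of V is constant: H = [[10, 4], [4, 8]].
det(H) = 10·8 − 4² = 64.
det(H) > 0 and tr(H) = 18 > 0, so H is positive definite and the point is a local minimum.

local minimum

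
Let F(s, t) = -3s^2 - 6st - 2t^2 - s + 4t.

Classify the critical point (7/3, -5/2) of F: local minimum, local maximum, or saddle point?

saddle point

The Hessian of F is constant: H = [[-6, -6], [-6, -4]].
det(H) = (-6)·(-4) − (-6)² = -12.
Since det(H) < 0, H is indefinite and the critical point is a saddle point.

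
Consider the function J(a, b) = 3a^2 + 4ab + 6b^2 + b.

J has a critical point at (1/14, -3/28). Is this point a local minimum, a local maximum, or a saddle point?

local minimum

The Hessian of J is constant: H = [[6, 4], [4, 12]].
det(H) = 6·12 − 4² = 56.
det(H) > 0 and tr(H) = 18 > 0, so H is positive definite and the point is a local minimum.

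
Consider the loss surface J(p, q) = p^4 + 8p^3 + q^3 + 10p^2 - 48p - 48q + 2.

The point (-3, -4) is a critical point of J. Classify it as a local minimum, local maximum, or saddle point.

local maximum

The mixed partial ∂²J/∂p∂q is 0, so the Hessian at any point is diag(J_pp, J_qq) = diag(4(3p^2 + 12p + 5), 6q).
At (-3, -4): H = diag(-16, -24).
Both eigenvalues are negative, so H is negative definite: a local maximum.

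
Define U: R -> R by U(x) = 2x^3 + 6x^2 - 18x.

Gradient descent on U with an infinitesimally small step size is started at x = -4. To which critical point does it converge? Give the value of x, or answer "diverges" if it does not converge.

diverges

U'(x) = 6(x - 1)(x + 3), so U'(-4) = 30.
Gradient descent moves in the -U' direction, i.e. x is decreasing.
There is no critical point below x=-4, and U' keeps the same sign, so the iterate runs off to −∞.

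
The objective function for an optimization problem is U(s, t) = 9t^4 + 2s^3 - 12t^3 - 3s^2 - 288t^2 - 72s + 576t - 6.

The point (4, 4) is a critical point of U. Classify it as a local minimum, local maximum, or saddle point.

local minimum

The mixed partial ∂²U/∂s∂t is 0, so the Hessian at any point is diag(U_ss, U_tt) = diag(6(2s - 1), 36(3t^2 - 2t - 16)).
At (4, 4): H = diag(42, 864).
Both eigenvalues are positive, so H is positive definite: a local minimum.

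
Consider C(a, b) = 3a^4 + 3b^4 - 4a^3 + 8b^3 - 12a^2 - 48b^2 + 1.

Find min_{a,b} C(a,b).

C(a,b) separates as P(a) + Q(b) + 1, so its minimum is min P + min Q + 1.
P'(a) = 12a(a - 2)(a + 1) vanishes at a ∈ {-1, 0, 2}; Q'(b) = 12b(b - 2)(b + 4) vanishes at b ∈ {-4, 0, 2}.
Local minima of P (where P''>0): P(-1)=-5, P(2)=-32. Local minima of Q: Q(-4)=-512, Q(2)=-80.
So the global minimum of C is P(2) + Q(-4) + 1 = -32 − 512 + 1 = -543, attained at (2, -4).

-543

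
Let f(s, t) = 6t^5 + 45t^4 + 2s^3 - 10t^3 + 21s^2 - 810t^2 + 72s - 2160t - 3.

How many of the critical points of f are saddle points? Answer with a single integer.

f separates as a function of s plus a function of t, so ∇f=0 decouples.
∂f/∂s = 6(s + 3)(s + 4) = 0 at s ∈ {-4, -3}; ∂f/∂t = 30(t - 3)(t + 2)(t + 3)(t + 4) = 0 at t ∈ {-4, -3, -2, 3}.
The Hessian is diagonal: diag(f_ss, f_tt). Second derivatives: f_ss(-4)=-6, f_ss(-3)=6; f_tt(-4)=-420, f_tt(-3)=180, f_tt(-2)=-300, f_tt(3)=6300.
Saddle points occur where the two diagonal entries have opposite signs: (-4, -3), (-4, 3), (-3, -4), (-3, -2). Count: 4.

4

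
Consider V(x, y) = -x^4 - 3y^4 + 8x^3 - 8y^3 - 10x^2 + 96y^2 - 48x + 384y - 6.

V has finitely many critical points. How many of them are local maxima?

V separates as a function of x plus a function of y, so ∇V=0 decouples.
∂V/∂x = -4(x - 4)(x - 3)(x + 1) = 0 at x ∈ {-1, 3, 4}; ∂V/∂y = -12(y - 4)(y + 2)(y + 4) = 0 at y ∈ {-4, -2, 4}.
The Hessian is diagonal: diag(V_xx, V_yy). Second derivatives: V_xx(-1)=-80, V_xx(3)=16, V_xx(4)=-20; V_yy(-4)=-192, V_yy(-2)=144, V_yy(4)=-576.
Local maxima occur where both diagonal entries negative: (-1, -4), (-1, 4), (4, -4), (4, 4). Count: 4.

4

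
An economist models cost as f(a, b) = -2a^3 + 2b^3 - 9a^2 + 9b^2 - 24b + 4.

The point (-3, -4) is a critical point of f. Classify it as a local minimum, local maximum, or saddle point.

saddle point

The mixed partial ∂²f/∂a∂b is 0, so the Hessian at any point is diag(f_aa, f_bb) = diag(-6(2a + 3), 6(2b + 3)).
At (-3, -4): H = diag(18, -30).
The eigenvalues have opposite signs, so H is indefinite: a saddle point.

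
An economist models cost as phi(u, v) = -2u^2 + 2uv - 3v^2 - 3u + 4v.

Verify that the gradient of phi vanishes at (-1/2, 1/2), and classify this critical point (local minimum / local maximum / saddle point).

local maximum

∇phi = (-4u + 2v - 3, 2u - 6v + 4); substituting (-1/2, 1/2) gives ∇phi = (0, 0), so (-1/2, 1/2) is indeed a critical point.
The Hessian of phi is constant: H = [[-4, 2], [2, -6]].
det(H) = (-4)·(-6) − 2² = 20.
det(H) > 0 and tr(H) = -10 < 0, so H is negative definite and the point is a local maximum.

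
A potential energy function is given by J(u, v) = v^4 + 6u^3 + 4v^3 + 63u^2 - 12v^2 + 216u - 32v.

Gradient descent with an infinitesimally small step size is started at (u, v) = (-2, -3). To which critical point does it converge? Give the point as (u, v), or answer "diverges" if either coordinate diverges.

(-3, -4)

J is separable, so gradient descent decouples: u follows -∂J/∂u, v follows -∂J/∂v.
∂J/∂u = 18(u + 3)(u + 4); at u=-2 this is 36, so u decreases.
∂J/∂v = 4(v - 2)(v + 1)(v + 4); at v=-3 this is 40, so v decreases.
u converges to its nearest critical value -3 (a local min of the u-part); v converges to -4. The iterate converges to (-3, -4).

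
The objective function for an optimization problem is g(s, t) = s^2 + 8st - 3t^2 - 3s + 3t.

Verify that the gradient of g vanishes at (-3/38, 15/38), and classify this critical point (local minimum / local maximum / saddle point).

saddle point

∇g = (2s + 8t - 3, 8s - 6t + 3); substituting (-3/38, 15/38) gives ∇g = (0, 0), so (-3/38, 15/38) is indeed a critical point.
The Hessian of g is constant: H = [[2, 8], [8, -6]].
det(H) = 2·(-6) − 8² = -76.
Since det(H) < 0, H is indefinite and the critical point is a saddle point.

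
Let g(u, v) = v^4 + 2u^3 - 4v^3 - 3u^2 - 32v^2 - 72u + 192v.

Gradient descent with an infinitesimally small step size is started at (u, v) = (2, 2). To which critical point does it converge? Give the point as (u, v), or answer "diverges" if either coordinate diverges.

g is separable, so gradient descent decouples: u follows -∂g/∂u, v follows -∂g/∂v.
∂g/∂u = 6(u - 4)(u + 3); at u=2 this is -60, so u increases.
∂g/∂v = 4(v - 4)(v - 3)(v + 4); at v=2 this is 48, so v decreases.
u converges to its nearest critical value 4 (a local min of the u-part); v converges to -4. The iterate converges to (4, -4).

(4, -4)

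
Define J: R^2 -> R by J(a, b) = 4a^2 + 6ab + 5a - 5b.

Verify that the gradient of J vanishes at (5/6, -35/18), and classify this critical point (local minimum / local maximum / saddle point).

saddle point

∇J = (8a + 6b + 5, 6a - 5); substituting (5/6, -35/18) gives ∇J = (0, 0), so (5/6, -35/18) is indeed a critical point.
The Hessian of J is constant: H = [[8, 6], [6, 0]].
det(H) = 8·0 − 6² = -36.
Since det(H) < 0, H is indefinite and the critical point is a saddle point.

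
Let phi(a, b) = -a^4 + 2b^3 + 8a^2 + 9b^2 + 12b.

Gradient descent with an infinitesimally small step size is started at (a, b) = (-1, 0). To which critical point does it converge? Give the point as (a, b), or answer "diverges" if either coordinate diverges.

(0, -1)

phi is separable, so gradient descent decouples: a follows -∂phi/∂a, b follows -∂phi/∂b.
∂phi/∂a = -4a(a - 2)(a + 2); at a=-1 this is -12, so a increases.
∂phi/∂b = 6(b + 1)(b + 2); at b=0 this is 12, so b decreases.
a converges to its nearest critical value 0 (a local min of the a-part); b converges to -1. The iterate converges to (0, -1).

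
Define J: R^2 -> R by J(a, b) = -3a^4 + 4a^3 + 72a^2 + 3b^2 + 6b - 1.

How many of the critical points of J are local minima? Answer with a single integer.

J separates as a function of a plus a function of b, so ∇J=0 decouples.
∂J/∂a = -12a(a - 4)(a + 3) = 0 at a ∈ {-3, 0, 4}; ∂J/∂b = 6(b + 1) = 0 at b ∈ {-1}.
The Hessian is diagonal: diag(J_aa, J_bb). Second derivatives: J_aa(-3)=-252, J_aa(0)=144, J_aa(4)=-336; J_bb(-1)=6.
Local minima occur where both diagonal entries positive: (0, -1). Count: 1.

1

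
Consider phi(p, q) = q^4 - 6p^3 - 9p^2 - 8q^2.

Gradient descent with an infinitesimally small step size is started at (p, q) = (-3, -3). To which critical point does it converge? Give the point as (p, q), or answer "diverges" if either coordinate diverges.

(-1, -2)

phi is separable, so gradient descent decouples: p follows -∂phi/∂p, q follows -∂phi/∂q.
∂phi/∂p = -18p(p + 1); at p=-3 this is -108, so p increases.
∂phi/∂q = 4q(q - 2)(q + 2); at q=-3 this is -60, so q increases.
p converges to its nearest critical value -1 (a local min of the p-part); q converges to -2. The iterate converges to (-1, -2).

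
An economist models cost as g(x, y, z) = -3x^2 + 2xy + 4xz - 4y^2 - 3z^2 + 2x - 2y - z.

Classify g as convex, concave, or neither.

concave

g is quadratic, so its Hessian is the constant matrix H = [[-6, 2, 4], [2, -8, 0], [4, 0, -6]].
Leading principal minors: -6, 44, -136.
Signs alternate −, +, − ⇒ H ≺ 0 ⇒ concave.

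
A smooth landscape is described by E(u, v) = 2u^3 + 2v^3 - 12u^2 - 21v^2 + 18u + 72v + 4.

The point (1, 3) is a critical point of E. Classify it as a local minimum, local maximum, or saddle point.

local maximum

The mixed partial ∂²E/∂u∂v is 0, so the Hessian at any point is diag(E_uu, E_vv) = diag(12(u - 2), 6(2v - 7)).
At (1, 3): H = diag(-12, -6).
Both eigenvalues are negative, so H is negative definite: a local maximum.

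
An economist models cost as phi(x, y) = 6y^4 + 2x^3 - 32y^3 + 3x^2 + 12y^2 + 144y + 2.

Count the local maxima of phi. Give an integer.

1

phi separates as a function of x plus a function of y, so ∇phi=0 decouples.
∂phi/∂x = 6x(x + 1) = 0 at x ∈ {-1, 0}; ∂phi/∂y = 24(y - 3)(y - 2)(y + 1) = 0 at y ∈ {-1, 2, 3}.
The Hessian is diagonal: diag(phi_xx, phi_yy). Second derivatives: phi_xx(-1)=-6, phi_xx(0)=6; phi_yy(-1)=288, phi_yy(2)=-72, phi_yy(3)=96.
Local maxima occur where both diagonal entries negative: (-1, 2). Count: 1.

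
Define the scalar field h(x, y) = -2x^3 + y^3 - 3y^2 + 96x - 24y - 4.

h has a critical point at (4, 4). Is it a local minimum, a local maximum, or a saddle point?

saddle point

The mixed partial ∂²h/∂x∂y is 0, so the Hessian at any point is diag(h_xx, h_yy) = diag(-12x, 6(y - 1)).
At (4, 4): H = diag(-48, 18).
The eigenvalues have opposite signs, so H is indefinite: a saddle point.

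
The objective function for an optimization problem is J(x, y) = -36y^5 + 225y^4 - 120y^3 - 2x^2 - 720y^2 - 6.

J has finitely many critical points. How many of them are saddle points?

2

J separates as a function of x plus a function of y, so ∇J=0 decouples.
∂J/∂x = -4x = 0 at x ∈ {0}; ∂J/∂y = -180y(y - 4)(y - 2)(y + 1) = 0 at y ∈ {-1, 0, 2, 4}.
The Hessian is diagonal: diag(J_xx, J_yy). Second derivatives: J_xx(0)=-4; J_yy(-1)=2700, J_yy(0)=-1440, J_yy(2)=2160, J_yy(4)=-7200.
Saddle points occur where the two diagonal entries have opposite signs: (0, -1), (0, 2). Count: 2.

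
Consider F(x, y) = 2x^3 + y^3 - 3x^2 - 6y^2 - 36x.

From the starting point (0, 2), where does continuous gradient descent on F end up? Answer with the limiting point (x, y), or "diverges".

F is separable, so gradient descent decouples: x follows -∂F/∂x, y follows -∂F/∂y.
∂F/∂x = 6(x - 3)(x + 2); at x=0 this is -36, so x increases.
∂F/∂y = 3y(y - 4); at y=2 this is -12, so y increases.
x converges to its nearest critical value 3 (a local min of the x-part); y converges to 4. The iterate converges to (3, 4).

(3, 4)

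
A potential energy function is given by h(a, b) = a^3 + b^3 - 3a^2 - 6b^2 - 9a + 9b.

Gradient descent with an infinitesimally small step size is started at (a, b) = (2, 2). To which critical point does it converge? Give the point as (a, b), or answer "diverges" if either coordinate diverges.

h is separable, so gradient descent decouples: a follows -∂h/∂a, b follows -∂h/∂b.
∂h/∂a = 3(a - 3)(a + 1); at a=2 this is -9, so a increases.
∂h/∂b = 3(b - 3)(b - 1); at b=2 this is -3, so b increases.
a converges to its nearest critical value 3 (a local min of the a-part); b converges to 3. The iterate converges to (3, 3).

(3, 3)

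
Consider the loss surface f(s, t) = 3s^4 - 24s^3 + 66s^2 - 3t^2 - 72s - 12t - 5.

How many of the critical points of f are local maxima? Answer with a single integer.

f separates as a function of s plus a function of t, so ∇f=0 decouples.
∂f/∂s = 12(s - 3)(s - 2)(s - 1) = 0 at s ∈ {1, 2, 3}; ∂f/∂t = -6(t + 2) = 0 at t ∈ {-2}.
The Hessian is diagonal: diag(f_ss, f_tt). Second derivatives: f_ss(1)=24, f_ss(2)=-12, f_ss(3)=24; f_tt(-2)=-6.
Local maxima occur where both diagonal entries negative: (2, -2). Count: 1.

1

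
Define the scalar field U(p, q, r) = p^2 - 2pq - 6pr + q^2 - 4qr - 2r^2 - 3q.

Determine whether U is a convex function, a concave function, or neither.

neither

U is quadratic, so its Hessian is the constant matrix H = [[2, -2, -6], [-2, 2, -4], [-6, -4, -4]].
Leading principal minors: 2, 0, -200.
Neither pattern holds ⇒ H is indefinite ⇒ neither convex nor concave.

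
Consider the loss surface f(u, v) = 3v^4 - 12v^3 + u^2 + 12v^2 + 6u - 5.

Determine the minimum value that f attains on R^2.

f(u,v) separates as P(u) + Q(v) − 5, so its minimum is min P + min Q − 5.
P'(u) = 2u + 6 vanishes at u ∈ {-3}; Q'(v) = 12v(v - 2)(v - 1) vanishes at v ∈ {0, 1, 2}.
Local minima of P (where P''>0): P(-3)=-9. Local minima of Q: Q(0)=0, Q(2)=0.
So the global minimum of f is P(-3) + Q(0) − 5 = -9 + 0 − 5 = -14, attained at (-3, 0).

-14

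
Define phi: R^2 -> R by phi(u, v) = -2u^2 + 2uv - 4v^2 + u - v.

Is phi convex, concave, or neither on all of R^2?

concave

phi is quadratic, so its Hessian is the constant matrix H = [[-4, 2], [2, -8]].
det(H) = 28, tr(H) = -12.
det(H) > 0 and tr(H) < 0, so H is negative definite everywhere: concave.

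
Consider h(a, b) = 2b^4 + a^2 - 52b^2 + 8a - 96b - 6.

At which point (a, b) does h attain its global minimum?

h(a,b) separates as P(a) + Q(b) − 6, so its minimum is min P + min Q − 6.
P'(a) = 2a + 8 vanishes at a ∈ {-4}; Q'(b) = 8(b - 4)(b + 1)(b + 3) vanishes at b ∈ {-3, -1, 4}.
Local minima of P (where P''>0): P(-4)=-16. Local minima of Q: Q(-3)=-18, Q(4)=-704.
So the global minimum of h is P(-4) + Q(4) − 6 = -16 − 704 − 6 = -726, attained at (-4, 4).

(-4, 4)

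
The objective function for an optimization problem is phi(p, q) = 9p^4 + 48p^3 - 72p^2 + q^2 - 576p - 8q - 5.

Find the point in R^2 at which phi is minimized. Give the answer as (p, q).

phi(p,q) separates as A(p) + B(q) − 5, so its minimum is min A + min B − 5.
A'(p) = 36(p - 2)(p + 2)(p + 4) vanishes at p ∈ {-4, -2, 2}; B'(q) = 2q - 8 vanishes at q ∈ {4}.
Local minima of A (where A''>0): A(-4)=384, A(2)=-912. Local minima of B: B(4)=-16.
So the global minimum of phi is A(2) + B(4) − 5 = -912 − 16 − 5 = -933, attained at (2, 4).

(2, 4)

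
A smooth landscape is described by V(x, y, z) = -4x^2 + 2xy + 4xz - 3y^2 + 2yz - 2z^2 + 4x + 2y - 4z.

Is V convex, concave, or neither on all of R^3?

V is quadratic, so its Hessian is the constant matrix H = [[-8, 2, 4], [2, -6, 2], [4, 2, -4]].
Leading principal minors: -8, 44, -16.
Signs alternate −, +, − ⇒ H ≺ 0 ⇒ concave.

concave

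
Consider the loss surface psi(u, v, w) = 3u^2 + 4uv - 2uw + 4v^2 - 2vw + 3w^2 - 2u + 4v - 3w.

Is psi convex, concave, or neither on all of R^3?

psi is quadratic, so its Hessian is the constant matrix H = [[6, 4, -2], [4, 8, -2], [-2, -2, 6]].
Leading principal minors: 6, 32, 168.
All positive ⇒ H ≻ 0 ⇒ convex.

convex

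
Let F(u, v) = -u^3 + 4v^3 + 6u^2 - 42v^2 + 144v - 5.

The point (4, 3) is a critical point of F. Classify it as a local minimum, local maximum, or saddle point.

The mixed partial ∂²F/∂u∂v is 0, so the Hessian at any point is diag(F_uu, F_vv) = diag(6(-u + 2), 12(2v - 7)).
At (4, 3): H = diag(-12, -12).
Both eigenvalues are negative, so H is negative definite: a local maximum.

local maximum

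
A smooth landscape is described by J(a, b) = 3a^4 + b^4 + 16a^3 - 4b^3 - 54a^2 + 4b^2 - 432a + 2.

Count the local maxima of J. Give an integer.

J separates as a function of a plus a function of b, so ∇J=0 decouples.
∂J/∂a = 12(a - 3)(a + 3)(a + 4) = 0 at a ∈ {-4, -3, 3}; ∂J/∂b = 4b(b - 2)(b - 1) = 0 at b ∈ {0, 1, 2}.
The Hessian is diagonal: diag(J_aa, J_bb). Second derivatives: J_aa(-4)=84, J_aa(-3)=-72, J_aa(3)=504; J_bb(0)=8, J_bb(1)=-4, J_bb(2)=8.
Local maxima occur where both diagonal entries negative: (-3, 1). Count: 1.

1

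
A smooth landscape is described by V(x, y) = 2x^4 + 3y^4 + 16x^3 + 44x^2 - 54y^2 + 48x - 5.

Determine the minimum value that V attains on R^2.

V(x,y) separates as P(x) + Q(y) − 5, so its minimum is min P + min Q − 5.
P'(x) = 8(x + 1)(x + 2)(x + 3) vanishes at x ∈ {-3, -2, -1}; Q'(y) = 12y(y - 3)(y + 3) vanishes at y ∈ {-3, 0, 3}.
Local minima of P (where P''>0): P(-3)=-18, P(-1)=-18. Local minima of Q: Q(-3)=-243, Q(3)=-243.
So the global minimum of V is P(-3) + Q(-3) − 5 = -18 − 243 − 5 = -266, attained at (-3, -3).

-266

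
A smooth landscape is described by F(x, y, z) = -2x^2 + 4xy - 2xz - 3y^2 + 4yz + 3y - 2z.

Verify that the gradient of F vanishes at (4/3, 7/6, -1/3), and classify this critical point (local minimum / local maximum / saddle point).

∇F = (-4x + 4y - 2z, 4x - 6y + 4z + 3, -2x + 4y - 2); substituting (4/3, 7/6, -1/3) gives ∇F = (0, 0, 0), so (4/3, 7/6, -1/3) is indeed a critical point.
The Hessian is constant: H = [[-4, 4, -2], [4, -6, 4], [-2, 4, 0]].
Leading principal minors: Δ₁ = -4, Δ₂ = 8, Δ₃ = 24.
The minors fit neither the all-positive nor the alternating-sign pattern, so H is indefinite: a saddle point.

saddle point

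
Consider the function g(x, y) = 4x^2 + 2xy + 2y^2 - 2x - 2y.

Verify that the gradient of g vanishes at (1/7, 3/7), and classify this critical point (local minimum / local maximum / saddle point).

∇g = (8x + 2y - 2, 2x + 4y - 2); substituting (1/7, 3/7) gives ∇g = (0, 0), so (1/7, 3/7) is indeed a critical point.
The Hessian of g is constant: H = [[8, 2], [2, 4]].
det(H) = 8·4 − 2² = 28.
det(H) > 0 and tr(H) = 12 > 0, so H is positive definite and the point is a local minimum.

local minimum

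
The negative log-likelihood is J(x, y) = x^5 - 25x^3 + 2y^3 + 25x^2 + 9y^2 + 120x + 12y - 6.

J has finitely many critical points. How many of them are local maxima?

2

J separates as a function of x plus a function of y, so ∇J=0 decouples.
∂J/∂x = 5(x - 3)(x - 2)(x + 1)(x + 4) = 0 at x ∈ {-4, -1, 2, 3}; ∂J/∂y = 6(y + 1)(y + 2) = 0 at y ∈ {-2, -1}.
The Hessian is diagonal: diag(J_xx, J_yy). Second derivatives: J_xx(-4)=-630, J_xx(-1)=180, J_xx(2)=-90, J_xx(3)=140; J_yy(-2)=-6, J_yy(-1)=6.
Local maxima occur where both diagonal entries negative: (-4, -2), (2, -2). Count: 2.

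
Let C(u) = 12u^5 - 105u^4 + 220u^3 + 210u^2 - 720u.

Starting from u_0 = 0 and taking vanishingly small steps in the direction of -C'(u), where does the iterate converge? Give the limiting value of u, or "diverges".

1

C'(u) = 60(u - 4)(u - 3)(u - 1)(u + 1), so C'(0) = -720.
Gradient descent moves in the -C' direction, i.e. u is increasing.
The nearest critical point in that direction is u = 1, where C'' = 720 > 0 (a local minimum). The iterate converges there.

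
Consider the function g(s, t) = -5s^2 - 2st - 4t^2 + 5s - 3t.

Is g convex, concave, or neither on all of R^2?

concave

g is quadratic, so its Hessian is the constant matrix H = [[-10, -2], [-2, -8]].
det(H) = 76, tr(H) = -18.
det(H) > 0 and tr(H) < 0, so H is negative definite everywhere: concave.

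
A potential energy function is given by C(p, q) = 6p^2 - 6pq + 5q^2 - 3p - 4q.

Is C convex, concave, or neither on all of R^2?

convex

C is quadratic, so its Hessian is the constant matrix H = [[12, -6], [-6, 10]].
det(H) = 84, tr(H) = 22.
det(H) > 0 and tr(H) > 0, so H is positive definite everywhere: convex.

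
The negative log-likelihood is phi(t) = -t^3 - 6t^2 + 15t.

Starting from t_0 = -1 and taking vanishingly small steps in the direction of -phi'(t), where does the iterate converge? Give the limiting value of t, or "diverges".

-5

phi'(t) = -3(t - 1)(t + 5), so phi'(-1) = 24.
Gradient descent moves in the -phi' direction, i.e. t is decreasing.
The nearest critical point in that direction is t = -5, where phi'' = 18 > 0 (a local minimum). The iterate converges there.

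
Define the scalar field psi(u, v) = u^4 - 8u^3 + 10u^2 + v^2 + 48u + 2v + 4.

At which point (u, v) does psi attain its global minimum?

(-1, -1)

psi(u,v) separates as P(u) + Q(v) + 4, so its minimum is min P + min Q + 4.
P'(u) = 4(u - 4)(u - 3)(u + 1) vanishes at u ∈ {-1, 3, 4}; Q'(v) = 2v + 2 vanishes at v ∈ {-1}.
Local minima of P (where P''>0): P(-1)=-29, P(4)=96. Local minima of Q: Q(-1)=-1.
So the global minimum of psi is P(-1) + Q(-1) + 4 = -29 − 1 + 4 = -26, attained at (-1, -1).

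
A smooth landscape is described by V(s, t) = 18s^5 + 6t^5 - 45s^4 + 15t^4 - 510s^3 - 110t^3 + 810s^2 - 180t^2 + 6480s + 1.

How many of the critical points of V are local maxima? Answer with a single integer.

V separates as a function of s plus a function of t, so ∇V=0 decouples.
∂V/∂s = 90(s - 4)(s - 3)(s + 2)(s + 3) = 0 at s ∈ {-3, -2, 3, 4}; ∂V/∂t = 30t(t - 3)(t + 1)(t + 4) = 0 at t ∈ {-4, -1, 0, 3}.
The Hessian is diagonal: diag(V_ss, V_tt). Second derivatives: V_ss(-3)=-3780, V_ss(-2)=2700, V_ss(3)=-2700, V_ss(4)=3780; V_tt(-4)=-2520, V_tt(-1)=360, V_tt(0)=-360, V_tt(3)=2520.
Local maxima occur where both diagonal entries negative: (-3, -4), (-3, 0), (3, -4), (3, 0). Count: 4.

4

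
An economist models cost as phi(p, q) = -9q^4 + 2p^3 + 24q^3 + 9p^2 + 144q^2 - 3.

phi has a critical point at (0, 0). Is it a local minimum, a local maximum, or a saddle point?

local minimum

The mixed partial ∂²phi/∂p∂q is 0, so the Hessian at any point is diag(phi_pp, phi_qq) = diag(6(2p + 3), 36(-3q^2 + 4q + 8)).
At (0, 0): H = diag(18, 288).
Both eigenvalues are positive, so H is positive definite: a local minimum.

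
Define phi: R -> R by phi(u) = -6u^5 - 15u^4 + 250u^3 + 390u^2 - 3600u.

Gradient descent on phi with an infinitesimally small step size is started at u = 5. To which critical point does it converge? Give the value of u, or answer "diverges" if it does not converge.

phi'(u) = -30(u - 4)(u - 2)(u + 3)(u + 5), so phi'(5) = -7200.
Gradient descent moves in the -phi' direction, i.e. u is increasing.
There is no critical point above u=5, and phi' keeps the same sign, so the iterate runs off to +∞.

diverges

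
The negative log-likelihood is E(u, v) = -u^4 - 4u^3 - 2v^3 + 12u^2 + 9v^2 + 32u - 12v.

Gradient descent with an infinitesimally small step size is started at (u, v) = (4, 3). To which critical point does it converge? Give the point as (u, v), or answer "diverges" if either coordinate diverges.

E is separable, so gradient descent decouples: u follows -∂E/∂u, v follows -∂E/∂v.
∂E/∂u = -4(u - 2)(u + 1)(u + 4); at u=4 this is -320, so u increases.
∂E/∂v = -6(v - 2)(v - 1); at v=3 this is -12, so v increases.
The u-coordinate has no critical point in that direction and runs off to infinity.

diverges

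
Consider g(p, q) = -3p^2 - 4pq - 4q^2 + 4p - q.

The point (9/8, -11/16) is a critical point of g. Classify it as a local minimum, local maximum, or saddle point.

local maximum

The Hessian of g is constant: H = [[-6, -4], [-4, -8]].
det(H) = (-6)·(-8) − (-4)² = 32.
det(H) > 0 and tr(H) = -14 < 0, so H is negative definite and the point is a local maximum.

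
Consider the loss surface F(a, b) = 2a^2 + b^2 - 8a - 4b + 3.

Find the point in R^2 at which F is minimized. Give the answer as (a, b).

(2, 2)

F(a,b) separates as P(a) + Q(b) + 3, so its minimum is min P + min Q + 3.
P'(a) = 4a - 8 vanishes at a ∈ {2}; Q'(b) = 2b - 4 vanishes at b ∈ {2}.
Local minima of P (where P''>0): P(2)=-8. Local minima of Q: Q(2)=-4.
So the global minimum of F is P(2) + Q(2) + 3 = -8 − 4 + 3 = -9, attained at (2, 2).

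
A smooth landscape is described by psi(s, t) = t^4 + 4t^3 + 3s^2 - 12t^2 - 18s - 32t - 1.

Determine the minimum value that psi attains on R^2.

-92

psi(s,t) separates as P(s) + Q(t) − 1, so its minimum is min P + min Q − 1.
P'(s) = 6s - 18 vanishes at s ∈ {3}; Q'(t) = 4(t - 2)(t + 1)(t + 4) vanishes at t ∈ {-4, -1, 2}.
Local minima of P (where P''>0): P(3)=-27. Local minima of Q: Q(-4)=-64, Q(2)=-64.
So the global minimum of psi is P(3) + Q(-4) − 1 = -27 − 64 − 1 = -92, attained at (3, -4).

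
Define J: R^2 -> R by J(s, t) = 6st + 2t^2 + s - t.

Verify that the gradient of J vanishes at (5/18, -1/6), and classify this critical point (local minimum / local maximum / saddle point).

∇J = (6t + 1, 6s + 4t - 1); substituting (5/18, -1/6) gives ∇J = (0, 0), so (5/18, -1/6) is indeed a critical point.
The Hessian of J is constant: H = [[0, 6], [6, 4]].
det(H) = 0·4 − 6² = -36.
Since det(H) < 0, H is indefinite and the critical point is a saddle point.

saddle point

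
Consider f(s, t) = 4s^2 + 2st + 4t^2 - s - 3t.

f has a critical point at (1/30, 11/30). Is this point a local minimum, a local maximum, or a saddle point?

local minimum

The Hessian of f is constant: H = [[8, 2], [2, 8]].
det(H) = 8·8 − 2² = 60.
det(H) > 0 and tr(H) = 16 > 0, so H is positive definite and the point is a local minimum.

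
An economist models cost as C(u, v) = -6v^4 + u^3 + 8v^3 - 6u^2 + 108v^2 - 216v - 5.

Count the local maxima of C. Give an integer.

C separates as a function of u plus a function of v, so ∇C=0 decouples.
∂C/∂u = 3u(u - 4) = 0 at u ∈ {0, 4}; ∂C/∂v = -24(v - 3)(v - 1)(v + 3) = 0 at v ∈ {-3, 1, 3}.
The Hessian is diagonal: diag(C_uu, C_vv). Second derivatives: C_uu(0)=-12, C_uu(4)=12; C_vv(-3)=-576, C_vv(1)=192, C_vv(3)=-288.
Local maxima occur where both diagonal entries negative: (0, -3), (0, 3). Count: 2.

2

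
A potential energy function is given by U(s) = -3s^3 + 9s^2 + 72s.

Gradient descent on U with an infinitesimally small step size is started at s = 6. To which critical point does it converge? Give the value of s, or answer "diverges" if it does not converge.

diverges

U'(s) = -9(s - 4)(s + 2), so U'(6) = -144.
Gradient descent moves in the -U' direction, i.e. s is increasing.
There is no critical point above s=6, and U' keeps the same sign, so the iterate runs off to +∞.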